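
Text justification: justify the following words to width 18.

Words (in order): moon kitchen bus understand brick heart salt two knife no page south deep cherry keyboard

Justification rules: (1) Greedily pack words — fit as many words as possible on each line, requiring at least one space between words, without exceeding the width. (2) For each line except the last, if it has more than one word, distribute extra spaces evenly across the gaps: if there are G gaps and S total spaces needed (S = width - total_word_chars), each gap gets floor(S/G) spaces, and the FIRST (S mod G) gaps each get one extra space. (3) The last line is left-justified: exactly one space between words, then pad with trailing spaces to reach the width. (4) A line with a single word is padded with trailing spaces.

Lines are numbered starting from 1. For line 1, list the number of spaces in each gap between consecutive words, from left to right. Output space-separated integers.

Answer: 2 2

Derivation:
Line 1: ['moon', 'kitchen', 'bus'] (min_width=16, slack=2)
Line 2: ['understand', 'brick'] (min_width=16, slack=2)
Line 3: ['heart', 'salt', 'two'] (min_width=14, slack=4)
Line 4: ['knife', 'no', 'page'] (min_width=13, slack=5)
Line 5: ['south', 'deep', 'cherry'] (min_width=17, slack=1)
Line 6: ['keyboard'] (min_width=8, slack=10)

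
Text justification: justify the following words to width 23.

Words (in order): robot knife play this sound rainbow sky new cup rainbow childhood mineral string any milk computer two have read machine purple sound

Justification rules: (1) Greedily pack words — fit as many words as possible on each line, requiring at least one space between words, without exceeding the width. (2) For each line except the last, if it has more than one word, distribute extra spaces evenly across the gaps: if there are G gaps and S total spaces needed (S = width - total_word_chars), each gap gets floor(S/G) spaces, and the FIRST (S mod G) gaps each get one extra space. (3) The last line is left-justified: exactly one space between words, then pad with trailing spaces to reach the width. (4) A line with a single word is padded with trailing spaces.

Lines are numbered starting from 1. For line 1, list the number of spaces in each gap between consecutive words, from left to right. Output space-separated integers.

Answer: 2 2 1

Derivation:
Line 1: ['robot', 'knife', 'play', 'this'] (min_width=21, slack=2)
Line 2: ['sound', 'rainbow', 'sky', 'new'] (min_width=21, slack=2)
Line 3: ['cup', 'rainbow', 'childhood'] (min_width=21, slack=2)
Line 4: ['mineral', 'string', 'any', 'milk'] (min_width=23, slack=0)
Line 5: ['computer', 'two', 'have', 'read'] (min_width=22, slack=1)
Line 6: ['machine', 'purple', 'sound'] (min_width=20, slack=3)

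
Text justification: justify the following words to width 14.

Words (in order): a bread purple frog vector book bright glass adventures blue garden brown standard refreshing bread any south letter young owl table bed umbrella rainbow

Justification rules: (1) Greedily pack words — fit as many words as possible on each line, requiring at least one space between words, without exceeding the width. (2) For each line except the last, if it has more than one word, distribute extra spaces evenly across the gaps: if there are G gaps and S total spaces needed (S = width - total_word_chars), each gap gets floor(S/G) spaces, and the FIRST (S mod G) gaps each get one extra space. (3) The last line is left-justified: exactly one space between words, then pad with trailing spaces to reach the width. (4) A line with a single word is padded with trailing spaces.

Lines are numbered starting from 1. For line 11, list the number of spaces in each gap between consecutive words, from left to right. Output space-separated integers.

Line 1: ['a', 'bread', 'purple'] (min_width=14, slack=0)
Line 2: ['frog', 'vector'] (min_width=11, slack=3)
Line 3: ['book', 'bright'] (min_width=11, slack=3)
Line 4: ['glass'] (min_width=5, slack=9)
Line 5: ['adventures'] (min_width=10, slack=4)
Line 6: ['blue', 'garden'] (min_width=11, slack=3)
Line 7: ['brown', 'standard'] (min_width=14, slack=0)
Line 8: ['refreshing'] (min_width=10, slack=4)
Line 9: ['bread', 'any'] (min_width=9, slack=5)
Line 10: ['south', 'letter'] (min_width=12, slack=2)
Line 11: ['young', 'owl'] (min_width=9, slack=5)
Line 12: ['table', 'bed'] (min_width=9, slack=5)
Line 13: ['umbrella'] (min_width=8, slack=6)
Line 14: ['rainbow'] (min_width=7, slack=7)

Answer: 6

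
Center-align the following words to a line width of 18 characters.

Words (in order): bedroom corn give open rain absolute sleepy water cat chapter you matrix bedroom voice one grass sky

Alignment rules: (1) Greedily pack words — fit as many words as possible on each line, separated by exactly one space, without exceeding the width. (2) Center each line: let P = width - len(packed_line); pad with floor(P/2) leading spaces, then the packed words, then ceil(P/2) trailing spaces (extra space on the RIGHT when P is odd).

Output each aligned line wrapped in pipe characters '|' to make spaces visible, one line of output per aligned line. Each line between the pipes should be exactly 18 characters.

Line 1: ['bedroom', 'corn', 'give'] (min_width=17, slack=1)
Line 2: ['open', 'rain', 'absolute'] (min_width=18, slack=0)
Line 3: ['sleepy', 'water', 'cat'] (min_width=16, slack=2)
Line 4: ['chapter', 'you', 'matrix'] (min_width=18, slack=0)
Line 5: ['bedroom', 'voice', 'one'] (min_width=17, slack=1)
Line 6: ['grass', 'sky'] (min_width=9, slack=9)

Answer: |bedroom corn give |
|open rain absolute|
| sleepy water cat |
|chapter you matrix|
|bedroom voice one |
|    grass sky     |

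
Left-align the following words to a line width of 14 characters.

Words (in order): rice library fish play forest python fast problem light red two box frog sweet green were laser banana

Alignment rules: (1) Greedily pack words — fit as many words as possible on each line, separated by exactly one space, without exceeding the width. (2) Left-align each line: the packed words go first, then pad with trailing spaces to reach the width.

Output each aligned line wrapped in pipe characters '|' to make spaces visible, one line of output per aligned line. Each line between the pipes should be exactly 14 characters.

Line 1: ['rice', 'library'] (min_width=12, slack=2)
Line 2: ['fish', 'play'] (min_width=9, slack=5)
Line 3: ['forest', 'python'] (min_width=13, slack=1)
Line 4: ['fast', 'problem'] (min_width=12, slack=2)
Line 5: ['light', 'red', 'two'] (min_width=13, slack=1)
Line 6: ['box', 'frog', 'sweet'] (min_width=14, slack=0)
Line 7: ['green', 'were'] (min_width=10, slack=4)
Line 8: ['laser', 'banana'] (min_width=12, slack=2)

Answer: |rice library  |
|fish play     |
|forest python |
|fast problem  |
|light red two |
|box frog sweet|
|green were    |
|laser banana  |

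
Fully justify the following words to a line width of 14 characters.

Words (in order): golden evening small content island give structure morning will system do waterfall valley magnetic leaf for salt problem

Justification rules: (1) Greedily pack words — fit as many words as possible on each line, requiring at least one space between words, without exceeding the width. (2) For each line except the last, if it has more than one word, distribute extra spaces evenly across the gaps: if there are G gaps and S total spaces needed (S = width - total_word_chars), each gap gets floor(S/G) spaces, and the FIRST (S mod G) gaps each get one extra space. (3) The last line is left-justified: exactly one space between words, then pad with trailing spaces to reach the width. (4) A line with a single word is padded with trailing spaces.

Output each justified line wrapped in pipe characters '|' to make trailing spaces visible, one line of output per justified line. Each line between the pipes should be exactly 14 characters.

Line 1: ['golden', 'evening'] (min_width=14, slack=0)
Line 2: ['small', 'content'] (min_width=13, slack=1)
Line 3: ['island', 'give'] (min_width=11, slack=3)
Line 4: ['structure'] (min_width=9, slack=5)
Line 5: ['morning', 'will'] (min_width=12, slack=2)
Line 6: ['system', 'do'] (min_width=9, slack=5)
Line 7: ['waterfall'] (min_width=9, slack=5)
Line 8: ['valley'] (min_width=6, slack=8)
Line 9: ['magnetic', 'leaf'] (min_width=13, slack=1)
Line 10: ['for', 'salt'] (min_width=8, slack=6)
Line 11: ['problem'] (min_width=7, slack=7)

Answer: |golden evening|
|small  content|
|island    give|
|structure     |
|morning   will|
|system      do|
|waterfall     |
|valley        |
|magnetic  leaf|
|for       salt|
|problem       |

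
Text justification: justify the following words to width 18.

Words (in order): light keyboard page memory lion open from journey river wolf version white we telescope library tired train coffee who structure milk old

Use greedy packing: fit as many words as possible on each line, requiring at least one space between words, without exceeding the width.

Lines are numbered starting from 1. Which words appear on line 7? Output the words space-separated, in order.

Answer: train coffee who

Derivation:
Line 1: ['light', 'keyboard'] (min_width=14, slack=4)
Line 2: ['page', 'memory', 'lion'] (min_width=16, slack=2)
Line 3: ['open', 'from', 'journey'] (min_width=17, slack=1)
Line 4: ['river', 'wolf', 'version'] (min_width=18, slack=0)
Line 5: ['white', 'we', 'telescope'] (min_width=18, slack=0)
Line 6: ['library', 'tired'] (min_width=13, slack=5)
Line 7: ['train', 'coffee', 'who'] (min_width=16, slack=2)
Line 8: ['structure', 'milk', 'old'] (min_width=18, slack=0)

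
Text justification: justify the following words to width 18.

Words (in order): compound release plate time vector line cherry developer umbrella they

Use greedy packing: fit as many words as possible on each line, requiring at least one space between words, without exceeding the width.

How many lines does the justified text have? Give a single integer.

Answer: 5

Derivation:
Line 1: ['compound', 'release'] (min_width=16, slack=2)
Line 2: ['plate', 'time', 'vector'] (min_width=17, slack=1)
Line 3: ['line', 'cherry'] (min_width=11, slack=7)
Line 4: ['developer', 'umbrella'] (min_width=18, slack=0)
Line 5: ['they'] (min_width=4, slack=14)
Total lines: 5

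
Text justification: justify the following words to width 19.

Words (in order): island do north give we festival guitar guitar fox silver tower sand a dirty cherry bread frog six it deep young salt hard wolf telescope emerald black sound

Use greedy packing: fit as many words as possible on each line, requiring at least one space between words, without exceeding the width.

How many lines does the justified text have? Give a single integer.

Answer: 9

Derivation:
Line 1: ['island', 'do', 'north'] (min_width=15, slack=4)
Line 2: ['give', 'we', 'festival'] (min_width=16, slack=3)
Line 3: ['guitar', 'guitar', 'fox'] (min_width=17, slack=2)
Line 4: ['silver', 'tower', 'sand', 'a'] (min_width=19, slack=0)
Line 5: ['dirty', 'cherry', 'bread'] (min_width=18, slack=1)
Line 6: ['frog', 'six', 'it', 'deep'] (min_width=16, slack=3)
Line 7: ['young', 'salt', 'hard'] (min_width=15, slack=4)
Line 8: ['wolf', 'telescope'] (min_width=14, slack=5)
Line 9: ['emerald', 'black', 'sound'] (min_width=19, slack=0)
Total lines: 9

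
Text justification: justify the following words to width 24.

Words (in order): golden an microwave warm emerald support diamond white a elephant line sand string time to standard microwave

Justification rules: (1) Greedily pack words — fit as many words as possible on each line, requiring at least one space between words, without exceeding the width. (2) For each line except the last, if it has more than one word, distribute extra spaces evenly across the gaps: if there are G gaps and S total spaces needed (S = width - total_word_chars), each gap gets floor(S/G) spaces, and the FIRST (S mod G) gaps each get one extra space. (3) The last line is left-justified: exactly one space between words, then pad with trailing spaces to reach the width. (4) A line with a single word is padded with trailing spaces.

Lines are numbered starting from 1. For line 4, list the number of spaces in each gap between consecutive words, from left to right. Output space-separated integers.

Answer: 3 3 2

Derivation:
Line 1: ['golden', 'an', 'microwave', 'warm'] (min_width=24, slack=0)
Line 2: ['emerald', 'support', 'diamond'] (min_width=23, slack=1)
Line 3: ['white', 'a', 'elephant', 'line'] (min_width=21, slack=3)
Line 4: ['sand', 'string', 'time', 'to'] (min_width=19, slack=5)
Line 5: ['standard', 'microwave'] (min_width=18, slack=6)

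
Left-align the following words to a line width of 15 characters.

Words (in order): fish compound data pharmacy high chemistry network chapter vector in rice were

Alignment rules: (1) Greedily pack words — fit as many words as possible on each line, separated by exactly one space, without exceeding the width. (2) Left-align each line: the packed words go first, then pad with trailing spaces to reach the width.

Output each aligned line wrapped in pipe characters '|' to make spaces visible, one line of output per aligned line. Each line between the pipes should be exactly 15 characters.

Answer: |fish compound  |
|data pharmacy  |
|high chemistry |
|network chapter|
|vector in rice |
|were           |

Derivation:
Line 1: ['fish', 'compound'] (min_width=13, slack=2)
Line 2: ['data', 'pharmacy'] (min_width=13, slack=2)
Line 3: ['high', 'chemistry'] (min_width=14, slack=1)
Line 4: ['network', 'chapter'] (min_width=15, slack=0)
Line 5: ['vector', 'in', 'rice'] (min_width=14, slack=1)
Line 6: ['were'] (min_width=4, slack=11)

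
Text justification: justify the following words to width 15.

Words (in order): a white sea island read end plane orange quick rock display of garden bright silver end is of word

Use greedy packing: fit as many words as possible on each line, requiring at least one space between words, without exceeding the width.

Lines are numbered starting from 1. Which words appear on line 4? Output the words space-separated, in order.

Answer: quick rock

Derivation:
Line 1: ['a', 'white', 'sea'] (min_width=11, slack=4)
Line 2: ['island', 'read', 'end'] (min_width=15, slack=0)
Line 3: ['plane', 'orange'] (min_width=12, slack=3)
Line 4: ['quick', 'rock'] (min_width=10, slack=5)
Line 5: ['display', 'of'] (min_width=10, slack=5)
Line 6: ['garden', 'bright'] (min_width=13, slack=2)
Line 7: ['silver', 'end', 'is'] (min_width=13, slack=2)
Line 8: ['of', 'word'] (min_width=7, slack=8)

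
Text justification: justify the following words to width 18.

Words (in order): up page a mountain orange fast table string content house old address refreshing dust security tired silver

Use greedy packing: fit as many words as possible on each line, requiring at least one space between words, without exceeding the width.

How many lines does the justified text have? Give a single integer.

Answer: 7

Derivation:
Line 1: ['up', 'page', 'a', 'mountain'] (min_width=18, slack=0)
Line 2: ['orange', 'fast', 'table'] (min_width=17, slack=1)
Line 3: ['string', 'content'] (min_width=14, slack=4)
Line 4: ['house', 'old', 'address'] (min_width=17, slack=1)
Line 5: ['refreshing', 'dust'] (min_width=15, slack=3)
Line 6: ['security', 'tired'] (min_width=14, slack=4)
Line 7: ['silver'] (min_width=6, slack=12)
Total lines: 7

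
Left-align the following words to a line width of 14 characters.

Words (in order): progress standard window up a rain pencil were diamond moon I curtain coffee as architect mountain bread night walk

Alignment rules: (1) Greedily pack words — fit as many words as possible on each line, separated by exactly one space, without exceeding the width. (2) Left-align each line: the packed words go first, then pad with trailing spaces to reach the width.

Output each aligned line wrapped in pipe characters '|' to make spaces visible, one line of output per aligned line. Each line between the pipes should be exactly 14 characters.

Answer: |progress      |
|standard      |
|window up a   |
|rain pencil   |
|were diamond  |
|moon I curtain|
|coffee as     |
|architect     |
|mountain bread|
|night walk    |

Derivation:
Line 1: ['progress'] (min_width=8, slack=6)
Line 2: ['standard'] (min_width=8, slack=6)
Line 3: ['window', 'up', 'a'] (min_width=11, slack=3)
Line 4: ['rain', 'pencil'] (min_width=11, slack=3)
Line 5: ['were', 'diamond'] (min_width=12, slack=2)
Line 6: ['moon', 'I', 'curtain'] (min_width=14, slack=0)
Line 7: ['coffee', 'as'] (min_width=9, slack=5)
Line 8: ['architect'] (min_width=9, slack=5)
Line 9: ['mountain', 'bread'] (min_width=14, slack=0)
Line 10: ['night', 'walk'] (min_width=10, slack=4)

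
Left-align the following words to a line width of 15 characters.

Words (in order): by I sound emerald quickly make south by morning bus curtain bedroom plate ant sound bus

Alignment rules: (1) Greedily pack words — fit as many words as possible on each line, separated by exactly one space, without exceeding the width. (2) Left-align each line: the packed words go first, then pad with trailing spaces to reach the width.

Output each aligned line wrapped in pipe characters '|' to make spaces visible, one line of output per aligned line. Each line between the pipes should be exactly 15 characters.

Answer: |by I sound     |
|emerald quickly|
|make south by  |
|morning bus    |
|curtain bedroom|
|plate ant sound|
|bus            |

Derivation:
Line 1: ['by', 'I', 'sound'] (min_width=10, slack=5)
Line 2: ['emerald', 'quickly'] (min_width=15, slack=0)
Line 3: ['make', 'south', 'by'] (min_width=13, slack=2)
Line 4: ['morning', 'bus'] (min_width=11, slack=4)
Line 5: ['curtain', 'bedroom'] (min_width=15, slack=0)
Line 6: ['plate', 'ant', 'sound'] (min_width=15, slack=0)
Line 7: ['bus'] (min_width=3, slack=12)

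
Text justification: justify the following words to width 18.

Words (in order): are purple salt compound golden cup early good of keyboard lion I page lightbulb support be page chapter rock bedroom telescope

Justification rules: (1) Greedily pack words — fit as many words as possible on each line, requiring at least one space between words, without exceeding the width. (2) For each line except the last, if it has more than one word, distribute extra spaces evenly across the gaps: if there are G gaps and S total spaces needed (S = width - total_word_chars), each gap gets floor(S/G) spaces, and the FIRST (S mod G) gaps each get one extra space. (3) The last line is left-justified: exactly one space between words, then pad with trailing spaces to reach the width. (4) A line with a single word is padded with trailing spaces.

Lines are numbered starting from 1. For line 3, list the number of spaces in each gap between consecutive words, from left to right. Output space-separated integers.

Line 1: ['are', 'purple', 'salt'] (min_width=15, slack=3)
Line 2: ['compound', 'golden'] (min_width=15, slack=3)
Line 3: ['cup', 'early', 'good', 'of'] (min_width=17, slack=1)
Line 4: ['keyboard', 'lion', 'I'] (min_width=15, slack=3)
Line 5: ['page', 'lightbulb'] (min_width=14, slack=4)
Line 6: ['support', 'be', 'page'] (min_width=15, slack=3)
Line 7: ['chapter', 'rock'] (min_width=12, slack=6)
Line 8: ['bedroom', 'telescope'] (min_width=17, slack=1)

Answer: 2 1 1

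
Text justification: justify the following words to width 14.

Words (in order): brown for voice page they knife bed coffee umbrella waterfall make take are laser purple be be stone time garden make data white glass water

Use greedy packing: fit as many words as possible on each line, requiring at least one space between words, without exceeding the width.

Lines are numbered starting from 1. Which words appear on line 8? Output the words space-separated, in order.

Line 1: ['brown', 'for'] (min_width=9, slack=5)
Line 2: ['voice', 'page'] (min_width=10, slack=4)
Line 3: ['they', 'knife', 'bed'] (min_width=14, slack=0)
Line 4: ['coffee'] (min_width=6, slack=8)
Line 5: ['umbrella'] (min_width=8, slack=6)
Line 6: ['waterfall', 'make'] (min_width=14, slack=0)
Line 7: ['take', 'are', 'laser'] (min_width=14, slack=0)
Line 8: ['purple', 'be', 'be'] (min_width=12, slack=2)
Line 9: ['stone', 'time'] (min_width=10, slack=4)
Line 10: ['garden', 'make'] (min_width=11, slack=3)
Line 11: ['data', 'white'] (min_width=10, slack=4)
Line 12: ['glass', 'water'] (min_width=11, slack=3)

Answer: purple be be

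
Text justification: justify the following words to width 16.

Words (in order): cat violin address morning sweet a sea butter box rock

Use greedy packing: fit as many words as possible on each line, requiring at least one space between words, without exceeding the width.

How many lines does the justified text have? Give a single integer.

Answer: 4

Derivation:
Line 1: ['cat', 'violin'] (min_width=10, slack=6)
Line 2: ['address', 'morning'] (min_width=15, slack=1)
Line 3: ['sweet', 'a', 'sea'] (min_width=11, slack=5)
Line 4: ['butter', 'box', 'rock'] (min_width=15, slack=1)
Total lines: 4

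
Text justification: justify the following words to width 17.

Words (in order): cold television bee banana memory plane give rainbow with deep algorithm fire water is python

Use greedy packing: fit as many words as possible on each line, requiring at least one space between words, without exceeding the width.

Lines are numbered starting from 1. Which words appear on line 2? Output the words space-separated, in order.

Line 1: ['cold', 'television'] (min_width=15, slack=2)
Line 2: ['bee', 'banana', 'memory'] (min_width=17, slack=0)
Line 3: ['plane', 'give'] (min_width=10, slack=7)
Line 4: ['rainbow', 'with', 'deep'] (min_width=17, slack=0)
Line 5: ['algorithm', 'fire'] (min_width=14, slack=3)
Line 6: ['water', 'is', 'python'] (min_width=15, slack=2)

Answer: bee banana memory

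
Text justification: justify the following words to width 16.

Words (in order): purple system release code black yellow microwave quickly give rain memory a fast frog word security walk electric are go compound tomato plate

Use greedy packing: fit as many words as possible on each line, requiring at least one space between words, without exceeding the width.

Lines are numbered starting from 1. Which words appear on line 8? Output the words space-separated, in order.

Answer: security walk

Derivation:
Line 1: ['purple', 'system'] (min_width=13, slack=3)
Line 2: ['release', 'code'] (min_width=12, slack=4)
Line 3: ['black', 'yellow'] (min_width=12, slack=4)
Line 4: ['microwave'] (min_width=9, slack=7)
Line 5: ['quickly', 'give'] (min_width=12, slack=4)
Line 6: ['rain', 'memory', 'a'] (min_width=13, slack=3)
Line 7: ['fast', 'frog', 'word'] (min_width=14, slack=2)
Line 8: ['security', 'walk'] (min_width=13, slack=3)
Line 9: ['electric', 'are', 'go'] (min_width=15, slack=1)
Line 10: ['compound', 'tomato'] (min_width=15, slack=1)
Line 11: ['plate'] (min_width=5, slack=11)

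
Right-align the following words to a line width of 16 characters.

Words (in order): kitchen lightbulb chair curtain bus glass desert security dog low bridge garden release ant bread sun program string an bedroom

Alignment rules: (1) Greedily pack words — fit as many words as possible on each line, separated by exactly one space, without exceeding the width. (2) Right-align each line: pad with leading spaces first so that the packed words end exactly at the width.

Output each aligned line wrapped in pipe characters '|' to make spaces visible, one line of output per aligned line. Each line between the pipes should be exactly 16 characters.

Answer: |         kitchen|
| lightbulb chair|
|     curtain bus|
|    glass desert|
|security dog low|
|   bridge garden|
|     release ant|
|       bread sun|
|  program string|
|      an bedroom|

Derivation:
Line 1: ['kitchen'] (min_width=7, slack=9)
Line 2: ['lightbulb', 'chair'] (min_width=15, slack=1)
Line 3: ['curtain', 'bus'] (min_width=11, slack=5)
Line 4: ['glass', 'desert'] (min_width=12, slack=4)
Line 5: ['security', 'dog', 'low'] (min_width=16, slack=0)
Line 6: ['bridge', 'garden'] (min_width=13, slack=3)
Line 7: ['release', 'ant'] (min_width=11, slack=5)
Line 8: ['bread', 'sun'] (min_width=9, slack=7)
Line 9: ['program', 'string'] (min_width=14, slack=2)
Line 10: ['an', 'bedroom'] (min_width=10, slack=6)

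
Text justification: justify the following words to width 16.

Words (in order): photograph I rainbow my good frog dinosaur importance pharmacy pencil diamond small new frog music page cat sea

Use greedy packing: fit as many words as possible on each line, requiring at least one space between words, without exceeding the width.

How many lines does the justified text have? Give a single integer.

Line 1: ['photograph', 'I'] (min_width=12, slack=4)
Line 2: ['rainbow', 'my', 'good'] (min_width=15, slack=1)
Line 3: ['frog', 'dinosaur'] (min_width=13, slack=3)
Line 4: ['importance'] (min_width=10, slack=6)
Line 5: ['pharmacy', 'pencil'] (min_width=15, slack=1)
Line 6: ['diamond', 'small'] (min_width=13, slack=3)
Line 7: ['new', 'frog', 'music'] (min_width=14, slack=2)
Line 8: ['page', 'cat', 'sea'] (min_width=12, slack=4)
Total lines: 8

Answer: 8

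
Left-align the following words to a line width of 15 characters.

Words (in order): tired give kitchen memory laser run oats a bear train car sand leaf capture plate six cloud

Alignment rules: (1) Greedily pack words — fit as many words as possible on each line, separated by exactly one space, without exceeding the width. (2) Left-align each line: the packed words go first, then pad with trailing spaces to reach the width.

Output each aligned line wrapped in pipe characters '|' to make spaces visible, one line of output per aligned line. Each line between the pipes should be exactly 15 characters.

Answer: |tired give     |
|kitchen memory |
|laser run oats |
|a bear train   |
|car sand leaf  |
|capture plate  |
|six cloud      |

Derivation:
Line 1: ['tired', 'give'] (min_width=10, slack=5)
Line 2: ['kitchen', 'memory'] (min_width=14, slack=1)
Line 3: ['laser', 'run', 'oats'] (min_width=14, slack=1)
Line 4: ['a', 'bear', 'train'] (min_width=12, slack=3)
Line 5: ['car', 'sand', 'leaf'] (min_width=13, slack=2)
Line 6: ['capture', 'plate'] (min_width=13, slack=2)
Line 7: ['six', 'cloud'] (min_width=9, slack=6)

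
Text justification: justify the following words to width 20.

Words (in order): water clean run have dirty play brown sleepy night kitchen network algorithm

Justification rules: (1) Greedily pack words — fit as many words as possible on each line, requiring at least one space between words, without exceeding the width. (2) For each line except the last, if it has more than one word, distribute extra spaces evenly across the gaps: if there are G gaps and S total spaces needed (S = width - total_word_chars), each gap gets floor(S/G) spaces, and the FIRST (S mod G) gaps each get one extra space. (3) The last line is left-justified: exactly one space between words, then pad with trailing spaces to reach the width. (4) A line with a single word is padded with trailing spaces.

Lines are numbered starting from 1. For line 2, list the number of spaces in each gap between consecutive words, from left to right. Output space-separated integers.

Line 1: ['water', 'clean', 'run', 'have'] (min_width=20, slack=0)
Line 2: ['dirty', 'play', 'brown'] (min_width=16, slack=4)
Line 3: ['sleepy', 'night', 'kitchen'] (min_width=20, slack=0)
Line 4: ['network', 'algorithm'] (min_width=17, slack=3)

Answer: 3 3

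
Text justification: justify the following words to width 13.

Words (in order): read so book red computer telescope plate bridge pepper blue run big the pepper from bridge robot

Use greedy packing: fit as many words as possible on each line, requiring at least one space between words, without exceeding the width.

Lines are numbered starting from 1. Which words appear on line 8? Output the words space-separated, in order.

Answer: bridge robot

Derivation:
Line 1: ['read', 'so', 'book'] (min_width=12, slack=1)
Line 2: ['red', 'computer'] (min_width=12, slack=1)
Line 3: ['telescope'] (min_width=9, slack=4)
Line 4: ['plate', 'bridge'] (min_width=12, slack=1)
Line 5: ['pepper', 'blue'] (min_width=11, slack=2)
Line 6: ['run', 'big', 'the'] (min_width=11, slack=2)
Line 7: ['pepper', 'from'] (min_width=11, slack=2)
Line 8: ['bridge', 'robot'] (min_width=12, slack=1)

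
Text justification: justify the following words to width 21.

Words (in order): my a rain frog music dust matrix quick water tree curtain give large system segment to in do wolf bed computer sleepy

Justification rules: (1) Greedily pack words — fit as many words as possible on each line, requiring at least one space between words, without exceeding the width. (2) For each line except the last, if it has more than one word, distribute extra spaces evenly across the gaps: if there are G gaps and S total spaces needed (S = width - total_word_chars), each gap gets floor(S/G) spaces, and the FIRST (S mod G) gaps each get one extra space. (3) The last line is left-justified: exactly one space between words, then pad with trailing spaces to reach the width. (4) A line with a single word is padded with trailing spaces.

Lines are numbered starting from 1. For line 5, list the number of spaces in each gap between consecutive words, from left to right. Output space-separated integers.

Answer: 1 1 1 1

Derivation:
Line 1: ['my', 'a', 'rain', 'frog', 'music'] (min_width=20, slack=1)
Line 2: ['dust', 'matrix', 'quick'] (min_width=17, slack=4)
Line 3: ['water', 'tree', 'curtain'] (min_width=18, slack=3)
Line 4: ['give', 'large', 'system'] (min_width=17, slack=4)
Line 5: ['segment', 'to', 'in', 'do', 'wolf'] (min_width=21, slack=0)
Line 6: ['bed', 'computer', 'sleepy'] (min_width=19, slack=2)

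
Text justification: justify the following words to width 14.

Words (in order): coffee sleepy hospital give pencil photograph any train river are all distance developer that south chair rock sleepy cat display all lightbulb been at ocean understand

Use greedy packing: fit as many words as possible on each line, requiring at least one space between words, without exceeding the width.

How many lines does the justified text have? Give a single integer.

Line 1: ['coffee', 'sleepy'] (min_width=13, slack=1)
Line 2: ['hospital', 'give'] (min_width=13, slack=1)
Line 3: ['pencil'] (min_width=6, slack=8)
Line 4: ['photograph', 'any'] (min_width=14, slack=0)
Line 5: ['train', 'river'] (min_width=11, slack=3)
Line 6: ['are', 'all'] (min_width=7, slack=7)
Line 7: ['distance'] (min_width=8, slack=6)
Line 8: ['developer', 'that'] (min_width=14, slack=0)
Line 9: ['south', 'chair'] (min_width=11, slack=3)
Line 10: ['rock', 'sleepy'] (min_width=11, slack=3)
Line 11: ['cat', 'display'] (min_width=11, slack=3)
Line 12: ['all', 'lightbulb'] (min_width=13, slack=1)
Line 13: ['been', 'at', 'ocean'] (min_width=13, slack=1)
Line 14: ['understand'] (min_width=10, slack=4)
Total lines: 14

Answer: 14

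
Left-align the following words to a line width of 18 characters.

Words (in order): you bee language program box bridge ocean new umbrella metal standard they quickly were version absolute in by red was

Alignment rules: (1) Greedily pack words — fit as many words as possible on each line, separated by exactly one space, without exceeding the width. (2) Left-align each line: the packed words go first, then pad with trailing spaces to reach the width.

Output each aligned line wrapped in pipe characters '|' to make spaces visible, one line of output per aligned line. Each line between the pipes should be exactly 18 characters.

Line 1: ['you', 'bee', 'language'] (min_width=16, slack=2)
Line 2: ['program', 'box', 'bridge'] (min_width=18, slack=0)
Line 3: ['ocean', 'new', 'umbrella'] (min_width=18, slack=0)
Line 4: ['metal', 'standard'] (min_width=14, slack=4)
Line 5: ['they', 'quickly', 'were'] (min_width=17, slack=1)
Line 6: ['version', 'absolute'] (min_width=16, slack=2)
Line 7: ['in', 'by', 'red', 'was'] (min_width=13, slack=5)

Answer: |you bee language  |
|program box bridge|
|ocean new umbrella|
|metal standard    |
|they quickly were |
|version absolute  |
|in by red was     |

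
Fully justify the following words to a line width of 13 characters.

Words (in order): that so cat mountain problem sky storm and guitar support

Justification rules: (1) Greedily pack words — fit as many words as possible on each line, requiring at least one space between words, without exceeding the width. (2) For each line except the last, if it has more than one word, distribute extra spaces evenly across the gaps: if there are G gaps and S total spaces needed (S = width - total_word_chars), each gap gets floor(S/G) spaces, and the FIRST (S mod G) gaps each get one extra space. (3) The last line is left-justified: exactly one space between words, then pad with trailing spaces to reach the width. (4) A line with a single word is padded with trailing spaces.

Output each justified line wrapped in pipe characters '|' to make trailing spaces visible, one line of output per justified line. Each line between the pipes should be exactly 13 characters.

Line 1: ['that', 'so', 'cat'] (min_width=11, slack=2)
Line 2: ['mountain'] (min_width=8, slack=5)
Line 3: ['problem', 'sky'] (min_width=11, slack=2)
Line 4: ['storm', 'and'] (min_width=9, slack=4)
Line 5: ['guitar'] (min_width=6, slack=7)
Line 6: ['support'] (min_width=7, slack=6)

Answer: |that  so  cat|
|mountain     |
|problem   sky|
|storm     and|
|guitar       |
|support      |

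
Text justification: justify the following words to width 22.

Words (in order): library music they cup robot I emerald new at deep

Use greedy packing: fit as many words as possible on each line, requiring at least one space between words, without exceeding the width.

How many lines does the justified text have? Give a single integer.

Answer: 3

Derivation:
Line 1: ['library', 'music', 'they', 'cup'] (min_width=22, slack=0)
Line 2: ['robot', 'I', 'emerald', 'new', 'at'] (min_width=22, slack=0)
Line 3: ['deep'] (min_width=4, slack=18)
Total lines: 3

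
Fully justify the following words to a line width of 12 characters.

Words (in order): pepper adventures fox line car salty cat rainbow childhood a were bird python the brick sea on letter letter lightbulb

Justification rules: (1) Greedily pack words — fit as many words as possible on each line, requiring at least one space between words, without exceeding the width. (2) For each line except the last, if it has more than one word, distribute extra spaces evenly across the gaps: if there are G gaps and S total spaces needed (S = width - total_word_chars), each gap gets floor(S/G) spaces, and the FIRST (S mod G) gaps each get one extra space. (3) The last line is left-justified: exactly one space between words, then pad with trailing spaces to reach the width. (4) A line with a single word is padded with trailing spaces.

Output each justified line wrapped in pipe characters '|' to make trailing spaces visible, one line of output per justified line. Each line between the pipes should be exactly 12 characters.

Line 1: ['pepper'] (min_width=6, slack=6)
Line 2: ['adventures'] (min_width=10, slack=2)
Line 3: ['fox', 'line', 'car'] (min_width=12, slack=0)
Line 4: ['salty', 'cat'] (min_width=9, slack=3)
Line 5: ['rainbow'] (min_width=7, slack=5)
Line 6: ['childhood', 'a'] (min_width=11, slack=1)
Line 7: ['were', 'bird'] (min_width=9, slack=3)
Line 8: ['python', 'the'] (min_width=10, slack=2)
Line 9: ['brick', 'sea', 'on'] (min_width=12, slack=0)
Line 10: ['letter'] (min_width=6, slack=6)
Line 11: ['letter'] (min_width=6, slack=6)
Line 12: ['lightbulb'] (min_width=9, slack=3)

Answer: |pepper      |
|adventures  |
|fox line car|
|salty    cat|
|rainbow     |
|childhood  a|
|were    bird|
|python   the|
|brick sea on|
|letter      |
|letter      |
|lightbulb   |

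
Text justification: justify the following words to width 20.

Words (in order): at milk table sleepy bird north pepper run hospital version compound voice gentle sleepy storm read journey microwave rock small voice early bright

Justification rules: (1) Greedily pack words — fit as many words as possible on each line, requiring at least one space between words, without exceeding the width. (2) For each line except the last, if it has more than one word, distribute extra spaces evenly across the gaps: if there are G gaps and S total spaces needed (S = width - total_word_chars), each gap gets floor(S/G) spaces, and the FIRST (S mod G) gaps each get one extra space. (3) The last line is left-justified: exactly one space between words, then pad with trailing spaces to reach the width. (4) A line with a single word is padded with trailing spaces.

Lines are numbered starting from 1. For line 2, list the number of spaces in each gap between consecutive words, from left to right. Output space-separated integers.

Answer: 3 2

Derivation:
Line 1: ['at', 'milk', 'table', 'sleepy'] (min_width=20, slack=0)
Line 2: ['bird', 'north', 'pepper'] (min_width=17, slack=3)
Line 3: ['run', 'hospital', 'version'] (min_width=20, slack=0)
Line 4: ['compound', 'voice'] (min_width=14, slack=6)
Line 5: ['gentle', 'sleepy', 'storm'] (min_width=19, slack=1)
Line 6: ['read', 'journey'] (min_width=12, slack=8)
Line 7: ['microwave', 'rock', 'small'] (min_width=20, slack=0)
Line 8: ['voice', 'early', 'bright'] (min_width=18, slack=2)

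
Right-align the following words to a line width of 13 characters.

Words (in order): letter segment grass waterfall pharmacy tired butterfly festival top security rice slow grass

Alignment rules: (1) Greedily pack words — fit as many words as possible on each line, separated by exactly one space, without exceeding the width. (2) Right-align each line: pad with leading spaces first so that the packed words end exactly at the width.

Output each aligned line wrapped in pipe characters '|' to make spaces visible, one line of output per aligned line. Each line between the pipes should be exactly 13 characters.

Line 1: ['letter'] (min_width=6, slack=7)
Line 2: ['segment', 'grass'] (min_width=13, slack=0)
Line 3: ['waterfall'] (min_width=9, slack=4)
Line 4: ['pharmacy'] (min_width=8, slack=5)
Line 5: ['tired'] (min_width=5, slack=8)
Line 6: ['butterfly'] (min_width=9, slack=4)
Line 7: ['festival', 'top'] (min_width=12, slack=1)
Line 8: ['security', 'rice'] (min_width=13, slack=0)
Line 9: ['slow', 'grass'] (min_width=10, slack=3)

Answer: |       letter|
|segment grass|
|    waterfall|
|     pharmacy|
|        tired|
|    butterfly|
| festival top|
|security rice|
|   slow grass|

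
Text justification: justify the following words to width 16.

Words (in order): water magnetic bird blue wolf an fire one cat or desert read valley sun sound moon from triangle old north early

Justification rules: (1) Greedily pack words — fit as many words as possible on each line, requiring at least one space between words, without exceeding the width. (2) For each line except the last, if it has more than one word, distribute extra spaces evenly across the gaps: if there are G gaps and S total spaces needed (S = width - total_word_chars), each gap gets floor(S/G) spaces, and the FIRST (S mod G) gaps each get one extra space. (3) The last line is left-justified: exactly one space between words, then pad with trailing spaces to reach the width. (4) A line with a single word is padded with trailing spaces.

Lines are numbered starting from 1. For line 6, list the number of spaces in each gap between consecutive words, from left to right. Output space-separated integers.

Line 1: ['water', 'magnetic'] (min_width=14, slack=2)
Line 2: ['bird', 'blue', 'wolf'] (min_width=14, slack=2)
Line 3: ['an', 'fire', 'one', 'cat'] (min_width=15, slack=1)
Line 4: ['or', 'desert', 'read'] (min_width=14, slack=2)
Line 5: ['valley', 'sun', 'sound'] (min_width=16, slack=0)
Line 6: ['moon', 'from'] (min_width=9, slack=7)
Line 7: ['triangle', 'old'] (min_width=12, slack=4)
Line 8: ['north', 'early'] (min_width=11, slack=5)

Answer: 8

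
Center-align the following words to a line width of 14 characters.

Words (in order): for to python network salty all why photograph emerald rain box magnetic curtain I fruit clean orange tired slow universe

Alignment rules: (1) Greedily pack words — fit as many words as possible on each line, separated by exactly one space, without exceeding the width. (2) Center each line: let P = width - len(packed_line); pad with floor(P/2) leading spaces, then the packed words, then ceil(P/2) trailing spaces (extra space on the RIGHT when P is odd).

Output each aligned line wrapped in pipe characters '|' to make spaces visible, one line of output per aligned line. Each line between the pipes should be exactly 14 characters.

Line 1: ['for', 'to', 'python'] (min_width=13, slack=1)
Line 2: ['network', 'salty'] (min_width=13, slack=1)
Line 3: ['all', 'why'] (min_width=7, slack=7)
Line 4: ['photograph'] (min_width=10, slack=4)
Line 5: ['emerald', 'rain'] (min_width=12, slack=2)
Line 6: ['box', 'magnetic'] (min_width=12, slack=2)
Line 7: ['curtain', 'I'] (min_width=9, slack=5)
Line 8: ['fruit', 'clean'] (min_width=11, slack=3)
Line 9: ['orange', 'tired'] (min_width=12, slack=2)
Line 10: ['slow', 'universe'] (min_width=13, slack=1)

Answer: |for to python |
|network salty |
|   all why    |
|  photograph  |
| emerald rain |
| box magnetic |
|  curtain I   |
| fruit clean  |
| orange tired |
|slow universe |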